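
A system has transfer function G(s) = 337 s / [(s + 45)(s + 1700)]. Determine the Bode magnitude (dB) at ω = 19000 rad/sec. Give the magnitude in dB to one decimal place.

|j19000| = 1.9e+04
|j19000 + 45| = √(19000² + 45²) = 1.9e+04
|j19000 + 1700| = √(19000² + 1700²) = 1.908e+04
|G(j19000)| = 337 × 1.9e+04 / (1.9e+04 × 1.908e+04) = 0.017666
20 log₁₀(0.017666) = -35.06 dB

-35.1 dB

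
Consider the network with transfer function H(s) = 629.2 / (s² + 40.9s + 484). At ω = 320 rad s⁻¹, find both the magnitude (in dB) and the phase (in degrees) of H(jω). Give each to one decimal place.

|H| = -44.3 dB, ∠H = -172.7°

|(j320)² + 40.9(j320) + 484| = |-1.0192e+05 + j13088| = 1.028e+05
|H(j320)| = 629.2 / 1.028e+05 = 0.0061234
20 log₁₀(0.0061234) = -44.26 dB
∠[(j320)² + 40.9(j320) + 484] = ∠[-1.0192e+05 + j13088] = 172.68°
∠H(j320) = −172.68° = -172.68°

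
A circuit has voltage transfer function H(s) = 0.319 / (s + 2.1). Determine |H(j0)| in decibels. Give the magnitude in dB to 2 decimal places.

-16.37 dB

H(0) = 0.319 / 2.1 = 0.1519
20 log₁₀(0.1519) = -16.369 dB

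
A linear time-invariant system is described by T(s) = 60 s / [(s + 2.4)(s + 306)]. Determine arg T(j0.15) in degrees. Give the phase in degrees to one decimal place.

∠(j0.15) = 90.00°
∠(j0.15 + 2.4) = arctan(0.15/2.4) = 3.58°
∠(j0.15 + 306) = arctan(0.15/306) = 0.03°
∠T(j0.15) = 90.00° − (3.58° + 0.03°) = 86.40°

86.4°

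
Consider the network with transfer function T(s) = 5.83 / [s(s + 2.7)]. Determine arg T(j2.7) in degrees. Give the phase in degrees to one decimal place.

-135.0°

∠(j2.7 + 2.7) = arctan(2.7/2.7) = 45.00°
∠(j2.7) = 90.00°
∠T(j2.7) = − (45.00° + 90.00°) = -135.00°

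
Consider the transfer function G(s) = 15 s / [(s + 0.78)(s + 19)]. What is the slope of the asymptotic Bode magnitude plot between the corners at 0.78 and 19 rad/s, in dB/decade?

0 dB/decade

In this band the factors already past their corner are: 1 differentiator zero, pole at 0.78; net slope = 0 dB/decade.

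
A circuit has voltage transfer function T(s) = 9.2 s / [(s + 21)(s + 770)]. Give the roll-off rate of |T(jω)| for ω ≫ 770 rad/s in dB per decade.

With 1 zero and 2 poles, the high-frequency asymptotic slope is 20 × (1 − 2) = -20 dB/decade.

-20 dB/decade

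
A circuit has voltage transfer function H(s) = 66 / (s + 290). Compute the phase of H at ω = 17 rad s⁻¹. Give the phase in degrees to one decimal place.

-3.4 deg

∠(j17 + 290) = arctan(17/290) = 3.35°
∠H(j17) = −3.35° = -3.35°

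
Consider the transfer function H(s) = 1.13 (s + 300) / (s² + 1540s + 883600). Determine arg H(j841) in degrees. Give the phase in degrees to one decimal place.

-11.9°

∠(j841 + 300) = arctan(841/300) = 70.37°
∠[(j841)² + 1540(j841) + 883600] = ∠[1.7632e+05 + j1.2951e+06] = 82.25°
∠H(j841) = 70.37° − 82.25° = -11.88°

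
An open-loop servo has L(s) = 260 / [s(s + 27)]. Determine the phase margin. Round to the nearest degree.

Gain crossover: |L(jω)| = 1 at ω ≈ 9.12 rad s⁻¹.
∠L(j9.12) = −90° − arctan(9.12/27) ≈ -108.67°
PM = 180° + (-108.67°) = 71.33°

71°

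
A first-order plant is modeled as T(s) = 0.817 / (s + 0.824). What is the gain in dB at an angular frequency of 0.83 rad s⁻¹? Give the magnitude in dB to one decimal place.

-3.1 dB

|j0.83 + 0.824| = √(0.83² + 0.824²) = 1.17
|T(j0.83)| = 0.817 / 1.17 = 0.69855
20 log₁₀(0.69855) = -3.12 dB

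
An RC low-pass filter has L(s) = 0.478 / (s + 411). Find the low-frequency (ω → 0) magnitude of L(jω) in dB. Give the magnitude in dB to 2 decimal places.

-58.69 dB

L(0) = 0.478 / 411 = 0.001163
20 log₁₀(0.001163) = -58.688 dB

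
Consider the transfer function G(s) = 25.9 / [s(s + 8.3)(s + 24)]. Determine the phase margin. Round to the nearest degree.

Gain crossover: |G(jω)| = 1 at ω ≈ 0.13 rad/s.
∠G(j0.13) = −90° − arctan(0.13/8.3) − arctan(0.13/24) ≈ -91.21°
PM = 180° + (-91.21°) = 88.79°

89°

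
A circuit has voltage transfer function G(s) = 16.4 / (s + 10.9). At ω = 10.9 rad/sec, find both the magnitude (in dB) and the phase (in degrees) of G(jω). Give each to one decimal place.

|G| = 0.5 dB, ∠G = -45.0°

|j10.9 + 10.9| = √(10.9² + 10.9²) = 15.41
|G(j10.9)| = 16.4 / 15.41 = 1.0639
20 log₁₀(1.0639) = 0.54 dB
∠(j10.9 + 10.9) = arctan(10.9/10.9) = 45.00°
∠G(j10.9) = −45.00° = -45.00°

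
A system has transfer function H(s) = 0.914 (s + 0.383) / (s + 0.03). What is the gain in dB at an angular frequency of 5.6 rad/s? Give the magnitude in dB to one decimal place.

-0.8 dB

|j5.6 + 0.383| = √(5.6² + 0.383²) = 5.613
|j5.6 + 0.03| = √(5.6² + 0.03²) = 5.6
|H(j5.6)| = 0.914 × 5.613 / 5.6 = 0.91612
20 log₁₀(0.91612) = -0.76 dB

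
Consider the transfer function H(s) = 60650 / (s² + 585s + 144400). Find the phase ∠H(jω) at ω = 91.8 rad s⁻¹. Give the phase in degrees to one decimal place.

∠[(j91.8)² + 585(j91.8) + 144400] = ∠[1.3597e+05 + j53703] = 21.55°
∠H(j91.8) = −21.55° = -21.55°

-21.6°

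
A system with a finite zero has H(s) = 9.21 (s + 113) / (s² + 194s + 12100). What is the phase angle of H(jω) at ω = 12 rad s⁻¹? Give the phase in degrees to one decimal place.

-5.0°

∠(j12 + 113) = arctan(12/113) = 6.06°
∠[(j12)² + 194(j12) + 12100] = ∠[11956 + j2328] = 11.02°
∠H(j12) = 6.06° − 11.02° = -4.96°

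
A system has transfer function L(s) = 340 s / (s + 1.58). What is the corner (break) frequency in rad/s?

1.58 rad/s

The single real pole at s = −1.58 gives a corner at ω = 1.58 rad/s.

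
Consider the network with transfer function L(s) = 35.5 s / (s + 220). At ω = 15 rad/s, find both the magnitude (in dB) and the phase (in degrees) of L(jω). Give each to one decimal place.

|L| = 7.7 dB, ∠L = 86.1°

|j15| = 15
|j15 + 220| = √(15² + 220²) = 220.5
|L(j15)| = 35.5 × 15 / 220.5 = 2.4148
20 log₁₀(2.4148) = 7.66 dB
∠(j15) = 90.00°
∠(j15 + 220) = arctan(15/220) = 3.90°
∠L(j15) = 90.00° − 3.90° = 86.10°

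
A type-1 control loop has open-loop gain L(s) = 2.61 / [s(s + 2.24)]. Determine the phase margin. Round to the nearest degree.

Gain crossover: |L(jω)| = 1 at ω ≈ 1.05 rad s⁻¹.
∠L(j1.05) = −90° − arctan(1.05/2.24) ≈ -115.20°
PM = 180° + (-115.20°) = 64.80°

65 deg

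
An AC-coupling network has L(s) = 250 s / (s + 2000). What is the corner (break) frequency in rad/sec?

2000 rad/sec

The single real pole at s = −2000 gives a corner at ω = 2000 rad/sec.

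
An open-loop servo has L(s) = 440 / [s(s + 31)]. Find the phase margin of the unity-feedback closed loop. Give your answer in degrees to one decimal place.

67.1 deg

Gain crossover: |L(jω)| = 1 at ω ≈ 13.1 rad/s.
∠L(j13.1) = −90° − arctan(13.1/31) ≈ -112.87°
PM = 180° + (-112.87°) = 67.13°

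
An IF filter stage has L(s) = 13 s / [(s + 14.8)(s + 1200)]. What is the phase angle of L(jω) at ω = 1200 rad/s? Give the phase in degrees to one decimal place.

-44.3°

∠(j1200) = 90.00°
∠(j1200 + 14.8) = arctan(1200/14.8) = 89.29°
∠(j1200 + 1200) = arctan(1200/1200) = 45.00°
∠L(j1200) = 90.00° − (89.29° + 45.00°) = -44.29°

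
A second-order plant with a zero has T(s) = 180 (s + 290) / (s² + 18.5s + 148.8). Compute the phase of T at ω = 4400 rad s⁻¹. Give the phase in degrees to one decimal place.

∠(j4400 + 290) = arctan(4400/290) = 86.23°
∠[(j4400)² + 18.5(j4400) + 148.8] = ∠[-1.936e+07 + j81400] = 179.76°
∠T(j4400) = 86.23° − 179.76° = -93.53°

-93.5 deg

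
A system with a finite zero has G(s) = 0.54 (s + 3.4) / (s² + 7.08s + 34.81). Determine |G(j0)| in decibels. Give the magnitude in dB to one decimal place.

G(0) = 0.54 × 3.4 / 34.81 = 0.052743
20 log₁₀(0.052743) = -25.56 dB

-25.6 dB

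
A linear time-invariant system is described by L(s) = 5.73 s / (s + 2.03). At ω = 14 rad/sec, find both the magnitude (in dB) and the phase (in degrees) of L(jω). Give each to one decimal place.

|j14| = 14
|j14 + 2.03| = √(14² + 2.03²) = 14.15
|L(j14)| = 5.73 × 14 / 14.15 = 5.6707
20 log₁₀(5.6707) = 15.07 dB
∠(j14) = 90.00°
∠(j14 + 2.03) = arctan(14/2.03) = 81.75°
∠L(j14) = 90.00° − 81.75° = 8.25°

|L| = 15.1 dB, ∠L = 8.3°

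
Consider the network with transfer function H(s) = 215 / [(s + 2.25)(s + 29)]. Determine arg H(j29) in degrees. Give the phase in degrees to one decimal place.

∠(j29 + 2.25) = arctan(29/2.25) = 85.56°
∠(j29 + 29) = arctan(29/29) = 45.00°
∠H(j29) = − (85.56° + 45.00°) = -130.56°

-130.6 deg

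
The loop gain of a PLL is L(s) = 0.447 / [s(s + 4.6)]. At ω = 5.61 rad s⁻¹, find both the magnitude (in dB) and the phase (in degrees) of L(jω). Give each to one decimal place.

|j5.61 + 4.6| = √(5.61² + 4.6²) = 7.255
|j5.61| = 5.61
|L(j5.61)| = 0.447 / (7.255 × 5.61) = 0.010983
20 log₁₀(0.010983) = -39.19 dB
∠(j5.61 + 4.6) = arctan(5.61/4.6) = 50.65°
∠(j5.61) = 90.00°
∠L(j5.61) = − (50.65° + 90.00°) = -140.65°

|L| = -39.2 dB, ∠L = -140.6°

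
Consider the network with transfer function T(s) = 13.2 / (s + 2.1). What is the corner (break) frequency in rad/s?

The single real pole at s = −2.1 gives a corner at ω = 2.1 rad/s.

2.1 rad/s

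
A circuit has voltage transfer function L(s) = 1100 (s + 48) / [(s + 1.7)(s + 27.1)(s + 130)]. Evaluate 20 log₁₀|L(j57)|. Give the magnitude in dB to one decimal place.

-15.9 dB

|j57 + 48| = √(57² + 48²) = 74.52
|j57 + 1.7| = √(57² + 1.7²) = 57.03
|j57 + 27.1| = √(57² + 27.1²) = 63.11
|j57 + 130| = √(57² + 130²) = 141.9
|L(j57)| = 1100 × 74.52 / (57.03 × 63.11 × 141.9) = 0.16045
20 log₁₀(0.16045) = -15.89 dB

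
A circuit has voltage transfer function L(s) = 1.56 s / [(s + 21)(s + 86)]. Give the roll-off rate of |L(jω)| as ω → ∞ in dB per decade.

-20 dB/decade

With 1 zero and 2 poles, the high-frequency asymptotic slope is 20 × (1 − 2) = -20 dB/decade.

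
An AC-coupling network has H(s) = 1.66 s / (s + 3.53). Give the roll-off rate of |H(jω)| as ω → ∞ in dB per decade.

0 dB/decade

With 1 zero and 1 pole, the high-frequency asymptotic slope is 20 × (1 − 1) = 0 dB/decade.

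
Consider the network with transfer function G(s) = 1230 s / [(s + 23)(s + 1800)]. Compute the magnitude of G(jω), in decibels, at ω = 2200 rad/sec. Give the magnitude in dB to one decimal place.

|j2200| = 2200
|j2200 + 23| = √(2200² + 23²) = 2200
|j2200 + 1800| = √(2200² + 1800²) = 2843
|G(j2200)| = 1230 × 2200 / (2200 × 2843) = 0.43269
20 log₁₀(0.43269) = -7.28 dB

-7.3 dB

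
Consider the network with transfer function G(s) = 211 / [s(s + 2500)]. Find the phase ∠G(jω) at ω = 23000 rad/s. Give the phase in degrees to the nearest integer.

-174°

∠(j23000 + 2500) = arctan(23000/2500) = 83.80°
∠(j23000) = 90.00°
∠G(j23000) = − (83.80° + 90.00°) = -173.80°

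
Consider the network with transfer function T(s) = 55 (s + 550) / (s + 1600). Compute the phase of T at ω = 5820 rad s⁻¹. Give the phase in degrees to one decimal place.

10.0°

∠(j5820 + 550) = arctan(5820/550) = 84.60°
∠(j5820 + 1600) = arctan(5820/1600) = 74.63°
∠T(j5820) = 84.60° − 74.63° = 9.97°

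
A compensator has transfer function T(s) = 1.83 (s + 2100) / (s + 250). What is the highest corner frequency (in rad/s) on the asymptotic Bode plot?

Break frequencies occur at each pole and zero magnitude: 250 rad/s, 2100 rad/s.
The highest is 2100 rad/s.

2100 rad/s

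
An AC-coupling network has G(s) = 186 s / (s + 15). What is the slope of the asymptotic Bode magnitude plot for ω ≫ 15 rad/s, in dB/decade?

0 dB/decade

With 1 zero and 1 pole, the high-frequency asymptotic slope is 20 × (1 − 1) = 0 dB/decade.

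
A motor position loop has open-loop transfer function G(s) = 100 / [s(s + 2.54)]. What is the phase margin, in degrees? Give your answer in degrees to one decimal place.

14.5 deg

Gain crossover: |G(jω)| = 1 at ω ≈ 9.84 rad s⁻¹.
∠G(j9.84) = −90° − arctan(9.84/2.54) ≈ -165.53°
PM = 180° + (-165.53°) = 14.47°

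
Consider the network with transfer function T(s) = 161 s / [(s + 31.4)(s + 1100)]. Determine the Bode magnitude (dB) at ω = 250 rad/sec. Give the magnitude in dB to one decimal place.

-17.0 dB

|j250| = 250
|j250 + 31.4| = √(250² + 31.4²) = 252
|j250 + 1100| = √(250² + 1100²) = 1128
|T(j250)| = 161 × 250 / (252 × 1128) = 0.14161
20 log₁₀(0.14161) = -16.98 dB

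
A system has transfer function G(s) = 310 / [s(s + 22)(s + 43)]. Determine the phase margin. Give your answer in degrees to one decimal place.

Gain crossover: |G(jω)| = 1 at ω ≈ 0.328 rad/s.
∠G(j0.328) = −90° − arctan(0.328/22) − arctan(0.328/43) ≈ -91.29°
PM = 180° + (-91.29°) = 88.71°

88.7 deg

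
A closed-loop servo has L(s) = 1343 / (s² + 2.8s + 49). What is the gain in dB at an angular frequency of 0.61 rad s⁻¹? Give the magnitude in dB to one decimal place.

28.8 dB

|(j0.61)² + 2.8(j0.61) + 49| = |48.628 + j1.708| = 48.66
|L(j0.61)| = 1343 / 48.66 = 27.601
20 log₁₀(27.601) = 28.82 dB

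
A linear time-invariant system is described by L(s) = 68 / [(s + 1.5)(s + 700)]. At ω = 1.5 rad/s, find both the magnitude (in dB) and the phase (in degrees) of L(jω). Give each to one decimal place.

|j1.5 + 1.5| = √(1.5² + 1.5²) = 2.121
|j1.5 + 700| = √(1.5² + 700²) = 700
|L(j1.5)| = 68 / (2.121 × 700) = 0.045793
20 log₁₀(0.045793) = -26.78 dB
∠(j1.5 + 1.5) = arctan(1.5/1.5) = 45.00°
∠(j1.5 + 700) = arctan(1.5/700) = 0.12°
∠L(j1.5) = − (45.00° + 0.12°) = -45.12°

|L| = -26.8 dB, ∠L = -45.1°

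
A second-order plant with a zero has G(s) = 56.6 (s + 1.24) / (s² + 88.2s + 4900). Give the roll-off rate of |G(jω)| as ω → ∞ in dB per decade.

-20 dB/decade

With 1 zero and 2 poles, the high-frequency asymptotic slope is 20 × (1 − 2) = -20 dB/decade.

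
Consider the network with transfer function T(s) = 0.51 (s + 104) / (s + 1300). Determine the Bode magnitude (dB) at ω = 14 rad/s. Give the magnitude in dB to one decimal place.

-27.7 dB

|j14 + 104| = √(14² + 104²) = 104.9
|j14 + 1300| = √(14² + 1300²) = 1300
|T(j14)| = 0.51 × 104.9 / 1300 = 0.041166
20 log₁₀(0.041166) = -27.71 dB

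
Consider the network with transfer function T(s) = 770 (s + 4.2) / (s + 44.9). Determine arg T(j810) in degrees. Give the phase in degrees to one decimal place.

2.9°

∠(j810 + 4.2) = arctan(810/4.2) = 89.70°
∠(j810 + 44.9) = arctan(810/44.9) = 86.83°
∠T(j810) = 89.70° − 86.83° = 2.88°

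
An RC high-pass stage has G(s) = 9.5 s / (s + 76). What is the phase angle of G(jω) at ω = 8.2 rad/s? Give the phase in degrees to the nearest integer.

∠(j8.2) = 90.00°
∠(j8.2 + 76) = arctan(8.2/76) = 6.16°
∠G(j8.2) = 90.00° − 6.16° = 83.84°

84°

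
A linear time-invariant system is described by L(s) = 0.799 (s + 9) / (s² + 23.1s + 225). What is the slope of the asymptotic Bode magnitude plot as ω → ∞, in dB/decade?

-20 dB/decade

With 1 zero and 2 poles, the high-frequency asymptotic slope is 20 × (1 − 2) = -20 dB/decade.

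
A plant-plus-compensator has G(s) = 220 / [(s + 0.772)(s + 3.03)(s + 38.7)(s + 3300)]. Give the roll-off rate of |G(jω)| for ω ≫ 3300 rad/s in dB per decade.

-80 dB/decade

With 0 zeros and 4 poles, the high-frequency asymptotic slope is 20 × (0 − 4) = -80 dB/decade.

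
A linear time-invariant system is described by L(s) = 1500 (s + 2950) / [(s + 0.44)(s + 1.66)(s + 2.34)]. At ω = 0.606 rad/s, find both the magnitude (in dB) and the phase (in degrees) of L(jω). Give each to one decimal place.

|j0.606 + 2950| = √(0.606² + 2950²) = 2950
|j0.606 + 0.44| = √(0.606² + 0.44²) = 0.7489
|j0.606 + 1.66| = √(0.606² + 1.66²) = 1.767
|j0.606 + 2.34| = √(0.606² + 2.34²) = 2.417
|L(j0.606)| = 1500 × 2950 / (0.7489 × 1.767 × 2.417) = 1.3833e+06
20 log₁₀(1.3833e+06) = 122.82 dB
∠(j0.606 + 2950) = arctan(0.606/2950) = 0.01°
∠(j0.606 + 0.44) = arctan(0.606/0.44) = 54.02°
∠(j0.606 + 1.66) = arctan(0.606/1.66) = 20.06°
∠(j0.606 + 2.34) = arctan(0.606/2.34) = 14.52°
∠L(j0.606) = 0.01° − (54.02° + 20.06° + 14.52°) = -88.58°

|L| = 122.8 dB, ∠L = -88.6°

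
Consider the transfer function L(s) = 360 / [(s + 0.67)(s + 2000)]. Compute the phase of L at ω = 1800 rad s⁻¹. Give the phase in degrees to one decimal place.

-132.0 deg

∠(j1800 + 0.67) = arctan(1800/0.67) = 89.98°
∠(j1800 + 2000) = arctan(1800/2000) = 41.99°
∠L(j1800) = − (89.98° + 41.99°) = -131.97°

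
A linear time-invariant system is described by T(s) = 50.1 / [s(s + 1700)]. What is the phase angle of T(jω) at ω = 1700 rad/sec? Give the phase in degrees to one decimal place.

∠(j1700 + 1700) = arctan(1700/1700) = 45.00°
∠(j1700) = 90.00°
∠T(j1700) = − (45.00° + 90.00°) = -135.00°

-135.0°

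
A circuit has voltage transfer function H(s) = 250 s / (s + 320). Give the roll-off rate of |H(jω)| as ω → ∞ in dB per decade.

0 dB/decade

With 1 zero and 1 pole, the high-frequency asymptotic slope is 20 × (1 − 1) = 0 dB/decade.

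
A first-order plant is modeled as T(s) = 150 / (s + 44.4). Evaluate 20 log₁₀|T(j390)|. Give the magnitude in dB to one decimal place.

-8.4 dB

|j390 + 44.4| = √(390² + 44.4²) = 392.5
|T(j390)| = 150 / 392.5 = 0.38215
20 log₁₀(0.38215) = -8.36 dB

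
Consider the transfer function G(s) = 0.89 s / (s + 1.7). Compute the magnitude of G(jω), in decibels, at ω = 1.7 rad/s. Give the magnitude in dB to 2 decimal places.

-4.02 dB

|j1.7| = 1.7
|j1.7 + 1.7| = √(1.7² + 1.7²) = 2.404
|G(j1.7)| = 0.89 × 1.7 / 2.404 = 0.62933
20 log₁₀(0.62933) = -4.022 dB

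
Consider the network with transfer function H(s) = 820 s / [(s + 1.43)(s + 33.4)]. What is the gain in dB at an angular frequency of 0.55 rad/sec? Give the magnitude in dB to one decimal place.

18.9 dB

|j0.55| = 0.55
|j0.55 + 1.43| = √(0.55² + 1.43²) = 1.532
|j0.55 + 33.4| = √(0.55² + 33.4²) = 33.4
|H(j0.55)| = 820 × 0.55 / (1.532 × 33.4) = 8.8121
20 log₁₀(8.8121) = 18.90 dB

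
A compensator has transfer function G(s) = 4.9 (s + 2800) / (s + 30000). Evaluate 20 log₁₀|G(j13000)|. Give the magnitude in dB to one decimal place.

6.0 dB

|j13000 + 2800| = √(13000² + 2800²) = 1.33e+04
|j13000 + 30000| = √(13000² + 30000²) = 3.27e+04
|G(j13000)| = 4.9 × 1.33e+04 / 3.27e+04 = 1.993
20 log₁₀(1.993) = 5.99 dB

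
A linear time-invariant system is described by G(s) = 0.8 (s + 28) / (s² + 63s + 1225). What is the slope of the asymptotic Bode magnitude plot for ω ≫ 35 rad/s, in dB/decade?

-20 dB/decade

With 1 zero and 2 poles, the high-frequency asymptotic slope is 20 × (1 − 2) = -20 dB/decade.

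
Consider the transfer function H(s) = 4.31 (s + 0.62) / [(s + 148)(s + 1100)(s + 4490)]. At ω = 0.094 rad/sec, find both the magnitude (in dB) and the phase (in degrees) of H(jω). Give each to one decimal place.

|j0.094 + 0.62| = √(0.094² + 0.62²) = 0.6271
|j0.094 + 148| = √(0.094² + 148²) = 148
|j0.094 + 1100| = √(0.094² + 1100²) = 1100
|j0.094 + 4490| = √(0.094² + 4490²) = 4490
|H(j0.094)| = 4.31 × 0.6271 / (148 × 1100 × 4490) = 3.6975e-09
20 log₁₀(3.6975e-09) = -168.64 dB
∠(j0.094 + 0.62) = arctan(0.094/0.62) = 8.62°
∠(j0.094 + 148) = arctan(0.094/148) = 0.04°
∠(j0.094 + 1100) = arctan(0.094/1100) = 0.00°
∠(j0.094 + 4490) = arctan(0.094/4490) = 0.00°
∠H(j0.094) = 8.62° − (0.04° + 0.00° + 0.00°) = 8.58°

|H| = -168.6 dB, ∠H = 8.6°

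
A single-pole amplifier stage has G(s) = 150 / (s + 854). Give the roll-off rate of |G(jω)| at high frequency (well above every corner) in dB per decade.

-20 dB/decade

With 0 zeros and 1 pole, the high-frequency asymptotic slope is 20 × (0 − 1) = -20 dB/decade.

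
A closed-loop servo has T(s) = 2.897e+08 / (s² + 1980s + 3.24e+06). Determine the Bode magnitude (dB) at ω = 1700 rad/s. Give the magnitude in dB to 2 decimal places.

|(j1700)² + 1980(j1700) + 3.24e+06| = |3.5e+05 + j3.366e+06| = 3.384e+06
|T(j1700)| = 2.897e+08 / 3.384e+06 = 85.605
20 log₁₀(85.605) = 38.650 dB

38.65 dB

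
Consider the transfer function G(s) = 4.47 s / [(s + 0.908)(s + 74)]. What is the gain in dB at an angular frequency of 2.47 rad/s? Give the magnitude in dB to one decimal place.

|j2.47| = 2.47
|j2.47 + 0.908| = √(2.47² + 0.908²) = 2.632
|j2.47 + 74| = √(2.47² + 74²) = 74.04
|G(j2.47)| = 4.47 × 2.47 / (2.632 × 74.04) = 0.056664
20 log₁₀(0.056664) = -24.93 dB

-24.9 dB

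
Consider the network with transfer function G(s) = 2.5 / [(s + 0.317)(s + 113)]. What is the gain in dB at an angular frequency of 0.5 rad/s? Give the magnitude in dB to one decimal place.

|j0.5 + 0.317| = √(0.5² + 0.317²) = 0.592
|j0.5 + 113| = √(0.5² + 113²) = 113
|G(j0.5)| = 2.5 / (0.592 × 113) = 0.03737
20 log₁₀(0.03737) = -28.55 dB

-28.5 dB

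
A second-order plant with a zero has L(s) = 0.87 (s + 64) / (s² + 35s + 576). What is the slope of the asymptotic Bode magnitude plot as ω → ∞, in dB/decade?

-20 dB/decade

With 1 zero and 2 poles, the high-frequency asymptotic slope is 20 × (1 − 2) = -20 dB/decade.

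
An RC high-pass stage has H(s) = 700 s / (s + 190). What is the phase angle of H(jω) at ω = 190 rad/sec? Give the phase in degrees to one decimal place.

45.0°

∠(j190) = 90.00°
∠(j190 + 190) = arctan(190/190) = 45.00°
∠H(j190) = 90.00° − 45.00° = 45.00°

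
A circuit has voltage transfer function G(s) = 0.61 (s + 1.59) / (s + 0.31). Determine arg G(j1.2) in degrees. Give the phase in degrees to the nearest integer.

∠(j1.2 + 1.59) = arctan(1.2/1.59) = 37.04°
∠(j1.2 + 0.31) = arctan(1.2/0.31) = 75.52°
∠G(j1.2) = 37.04° − 75.52° = -38.47°

-38°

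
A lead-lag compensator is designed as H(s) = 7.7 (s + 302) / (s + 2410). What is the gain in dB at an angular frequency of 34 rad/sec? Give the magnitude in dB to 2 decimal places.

-0.26 dB

|j34 + 302| = √(34² + 302²) = 303.9
|j34 + 2410| = √(34² + 2410²) = 2410
|H(j34)| = 7.7 × 303.9 / 2410 = 0.9709
20 log₁₀(0.9709) = -0.257 dB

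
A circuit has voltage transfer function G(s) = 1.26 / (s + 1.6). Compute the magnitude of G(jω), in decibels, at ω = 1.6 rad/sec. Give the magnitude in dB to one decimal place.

|j1.6 + 1.6| = √(1.6² + 1.6²) = 2.263
|G(j1.6)| = 1.26 / 2.263 = 0.55685
20 log₁₀(0.55685) = -5.09 dB

-5.1 dB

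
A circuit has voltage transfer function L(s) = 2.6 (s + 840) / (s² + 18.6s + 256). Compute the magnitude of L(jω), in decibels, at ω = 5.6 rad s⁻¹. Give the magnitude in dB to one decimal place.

|j5.6 + 840| = √(5.6² + 840²) = 840
|(j5.6)² + 18.6(j5.6) + 256| = |224.64 + j104.16| = 247.6
|L(j5.6)| = 2.6 × 840 / 247.6 = 8.8204
20 log₁₀(8.8204) = 18.91 dB

18.9 dB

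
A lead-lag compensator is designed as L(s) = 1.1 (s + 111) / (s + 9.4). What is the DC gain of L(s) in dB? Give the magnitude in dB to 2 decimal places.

L(0) = 1.1 × 111 / 9.4 = 12.989
20 log₁₀(12.989) = 22.272 dB

22.27 dB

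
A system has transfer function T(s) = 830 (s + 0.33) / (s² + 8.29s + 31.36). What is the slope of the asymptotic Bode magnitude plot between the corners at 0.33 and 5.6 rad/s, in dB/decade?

20 dB/decade

In this band the factors already past their corner are: zero at 0.33; net slope = 20 dB/decade.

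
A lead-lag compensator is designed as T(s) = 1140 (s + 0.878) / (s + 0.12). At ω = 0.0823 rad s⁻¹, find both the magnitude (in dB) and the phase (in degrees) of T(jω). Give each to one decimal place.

|T| = 76.8 dB, ∠T = -29.1°

|j0.0823 + 0.878| = √(0.0823² + 0.878²) = 0.8818
|j0.0823 + 0.12| = √(0.0823² + 0.12²) = 0.1455
|T(j0.0823)| = 1140 × 0.8818 / 0.1455 = 6908.8
20 log₁₀(6908.8) = 76.79 dB
∠(j0.0823 + 0.878) = arctan(0.0823/0.878) = 5.36°
∠(j0.0823 + 0.12) = arctan(0.0823/0.12) = 34.44°
∠T(j0.0823) = 5.36° − 34.44° = -29.09°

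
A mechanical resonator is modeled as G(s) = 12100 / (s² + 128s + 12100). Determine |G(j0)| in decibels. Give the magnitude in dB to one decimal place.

G(0) = 12100 / 12100 = 1
20 log₁₀(1) = 0.00 dB

0.0 dB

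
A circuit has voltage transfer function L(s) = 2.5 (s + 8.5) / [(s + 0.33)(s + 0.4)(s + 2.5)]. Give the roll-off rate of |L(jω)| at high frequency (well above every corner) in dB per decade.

-40 dB/decade

With 1 zero and 3 poles, the high-frequency asymptotic slope is 20 × (1 − 3) = -40 dB/decade.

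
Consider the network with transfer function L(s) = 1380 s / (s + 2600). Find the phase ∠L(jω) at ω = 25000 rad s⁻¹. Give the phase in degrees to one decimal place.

∠(j25000) = 90.00°
∠(j25000 + 2600) = arctan(25000/2600) = 84.06°
∠L(j25000) = 90.00° − 84.06° = 5.94°

5.9°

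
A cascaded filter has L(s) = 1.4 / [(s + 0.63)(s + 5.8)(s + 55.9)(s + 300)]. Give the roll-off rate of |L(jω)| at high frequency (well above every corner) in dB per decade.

-80 dB/decade

With 0 zeros and 4 poles, the high-frequency asymptotic slope is 20 × (0 − 4) = -80 dB/decade.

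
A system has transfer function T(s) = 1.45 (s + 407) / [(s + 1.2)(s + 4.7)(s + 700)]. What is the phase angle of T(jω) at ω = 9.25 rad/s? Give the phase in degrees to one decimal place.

∠(j9.25 + 407) = arctan(9.25/407) = 1.30°
∠(j9.25 + 1.2) = arctan(9.25/1.2) = 82.61°
∠(j9.25 + 4.7) = arctan(9.25/4.7) = 63.06°
∠(j9.25 + 700) = arctan(9.25/700) = 0.76°
∠T(j9.25) = 1.30° − (82.61° + 63.06° + 0.76°) = -145.13°

-145.1°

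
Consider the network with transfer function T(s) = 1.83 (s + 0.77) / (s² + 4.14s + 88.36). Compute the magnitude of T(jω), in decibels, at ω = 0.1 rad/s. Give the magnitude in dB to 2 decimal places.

|j0.1 + 0.77| = √(0.1² + 0.77²) = 0.7765
|(j0.1)² + 4.14(j0.1) + 88.36| = |88.35 + j0.414| = 88.35
|T(j0.1)| = 1.83 × 0.7765 / 88.35 = 0.016083
20 log₁₀(0.016083) = -35.873 dB

-35.87 dB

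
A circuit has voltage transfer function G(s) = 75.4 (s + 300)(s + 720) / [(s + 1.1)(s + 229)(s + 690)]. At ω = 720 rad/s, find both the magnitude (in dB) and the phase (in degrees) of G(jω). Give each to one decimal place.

|G| = -19.1 dB, ∠G = -96.1 deg

|j720 + 300| = √(720² + 300²) = 780
|j720 + 720| = √(720² + 720²) = 1018
|j720 + 1.1| = √(720² + 1.1²) = 720
|j720 + 229| = √(720² + 229²) = 755.5
|j720 + 690| = √(720² + 690²) = 997.2
|G(j720)| = 75.4 × 780 × 1018 / (720 × 755.5 × 997.2) = 0.11039
20 log₁₀(0.11039) = -19.14 dB
∠(j720 + 300) = arctan(720/300) = 67.38°
∠(j720 + 720) = arctan(720/720) = 45.00°
∠(j720 + 1.1) = arctan(720/1.1) = 89.91°
∠(j720 + 229) = arctan(720/229) = 72.36°
∠(j720 + 690) = arctan(720/690) = 46.22°
∠G(j720) = 67.38° + 45.00° − (89.91° + 72.36° + 46.22°) = -96.11°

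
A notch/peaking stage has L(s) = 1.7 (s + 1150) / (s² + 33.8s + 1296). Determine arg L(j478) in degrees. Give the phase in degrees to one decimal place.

∠(j478 + 1150) = arctan(478/1150) = 22.57°
∠[(j478)² + 33.8(j478) + 1296] = ∠[-2.2719e+05 + j16156] = 175.93°
∠L(j478) = 22.57° − 175.93° = -153.36°

-153.4°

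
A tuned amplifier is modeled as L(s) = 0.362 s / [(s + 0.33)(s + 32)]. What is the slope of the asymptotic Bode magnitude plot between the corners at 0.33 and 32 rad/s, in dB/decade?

0 dB/decade

In this band the factors already past their corner are: 1 differentiator zero, pole at 0.33; net slope = 0 dB/decade.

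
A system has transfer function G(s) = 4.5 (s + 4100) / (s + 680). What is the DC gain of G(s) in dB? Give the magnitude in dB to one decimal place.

28.7 dB

G(0) = 4.5 × 4100 / 680 = 27.132
20 log₁₀(27.132) = 28.67 dB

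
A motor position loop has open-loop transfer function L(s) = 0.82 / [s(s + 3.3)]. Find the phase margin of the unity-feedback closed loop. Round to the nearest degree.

86 deg

Gain crossover: |L(jω)| = 1 at ω ≈ 0.248 rad/sec.
∠L(j0.248) = −90° − arctan(0.248/3.3) ≈ -94.29°
PM = 180° + (-94.29°) = 85.71°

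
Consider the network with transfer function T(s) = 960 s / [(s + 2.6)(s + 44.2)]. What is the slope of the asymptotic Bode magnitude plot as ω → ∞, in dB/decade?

-20 dB/decade

With 1 zero and 2 poles, the high-frequency asymptotic slope is 20 × (1 − 2) = -20 dB/decade.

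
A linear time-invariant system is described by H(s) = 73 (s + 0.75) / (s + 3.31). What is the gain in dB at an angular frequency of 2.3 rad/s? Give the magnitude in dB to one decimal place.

|j2.3 + 0.75| = √(2.3² + 0.75²) = 2.419
|j2.3 + 3.31| = √(2.3² + 3.31²) = 4.031
|H(j2.3)| = 73 × 2.419 / 4.031 = 43.815
20 log₁₀(43.815) = 32.83 dB

32.8 dB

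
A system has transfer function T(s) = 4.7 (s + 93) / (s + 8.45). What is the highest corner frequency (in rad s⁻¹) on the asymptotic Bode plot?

93 rad s⁻¹

Break frequencies occur at each pole and zero magnitude: 8.45 rad s⁻¹, 93 rad s⁻¹.
The highest is 93 rad s⁻¹.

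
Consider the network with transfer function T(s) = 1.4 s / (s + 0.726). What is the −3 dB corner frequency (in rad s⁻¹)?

For a single-pole high-pass, the −3 dB point is at the pole: ω = 0.726 rad s⁻¹.

0.726 rad s⁻¹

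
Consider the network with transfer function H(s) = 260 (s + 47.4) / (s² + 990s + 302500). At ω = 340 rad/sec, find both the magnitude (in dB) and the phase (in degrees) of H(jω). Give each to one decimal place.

|H| = -12.7 dB, ∠H = 21.1°

|j340 + 47.4| = √(340² + 47.4²) = 343.3
|(j340)² + 990(j340) + 302500| = |1.869e+05 + j3.366e+05| = 3.85e+05
|H(j340)| = 260 × 343.3 / 3.85e+05 = 0.23183
20 log₁₀(0.23183) = -12.70 dB
∠(j340 + 47.4) = arctan(340/47.4) = 82.06°
∠[(j340)² + 990(j340) + 302500] = ∠[1.869e+05 + j3.366e+05] = 60.96°
∠H(j340) = 82.06° − 60.96° = 21.11°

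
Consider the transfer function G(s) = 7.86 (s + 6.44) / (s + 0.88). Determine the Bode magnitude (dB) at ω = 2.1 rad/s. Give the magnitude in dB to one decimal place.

27.4 dB

|j2.1 + 6.44| = √(2.1² + 6.44²) = 6.774
|j2.1 + 0.88| = √(2.1² + 0.88²) = 2.277
|G(j2.1)| = 7.86 × 6.774 / 2.277 = 23.383
20 log₁₀(23.383) = 27.38 dB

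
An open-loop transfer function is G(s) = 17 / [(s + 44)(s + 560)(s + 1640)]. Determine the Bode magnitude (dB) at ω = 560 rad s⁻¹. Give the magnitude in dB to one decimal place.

-153.1 dB

|j560 + 44| = √(560² + 44²) = 561.7
|j560 + 560| = √(560² + 560²) = 792
|j560 + 1640| = √(560² + 1640²) = 1733
|G(j560)| = 17 / (561.7 × 792 × 1733) = 2.2051e-08
20 log₁₀(2.2051e-08) = -153.13 dB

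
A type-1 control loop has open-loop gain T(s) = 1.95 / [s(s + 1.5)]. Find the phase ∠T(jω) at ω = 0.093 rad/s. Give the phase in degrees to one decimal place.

-93.5°

∠(j0.093 + 1.5) = arctan(0.093/1.5) = 3.55°
∠(j0.093) = 90.00°
∠T(j0.093) = − (3.55° + 90.00°) = -93.55°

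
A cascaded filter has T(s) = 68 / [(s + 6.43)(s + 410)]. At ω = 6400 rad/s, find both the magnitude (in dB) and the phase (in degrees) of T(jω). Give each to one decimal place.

|T| = -115.6 dB, ∠T = -176.3°

|j6400 + 6.43| = √(6400² + 6.43²) = 6400
|j6400 + 410| = √(6400² + 410²) = 6413
|T(j6400)| = 68 / (6400 × 6413) = 1.6568e-06
20 log₁₀(1.6568e-06) = -115.61 dB
∠(j6400 + 6.43) = arctan(6400/6.43) = 89.94°
∠(j6400 + 410) = arctan(6400/410) = 86.33°
∠T(j6400) = − (89.94° + 86.33°) = -176.28°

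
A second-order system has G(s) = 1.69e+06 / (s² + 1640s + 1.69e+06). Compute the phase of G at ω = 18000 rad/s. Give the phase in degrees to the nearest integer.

∠[(j18000)² + 1640(j18000) + 1.69e+06] = ∠[-3.2231e+08 + j2.952e+07] = 174.77°
∠G(j18000) = −174.77° = -174.77°

-175 deg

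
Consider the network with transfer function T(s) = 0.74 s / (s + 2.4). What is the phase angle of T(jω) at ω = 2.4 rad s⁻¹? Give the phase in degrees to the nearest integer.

∠(j2.4) = 90.00°
∠(j2.4 + 2.4) = arctan(2.4/2.4) = 45.00°
∠T(j2.4) = 90.00° − 45.00° = 45.00°

45°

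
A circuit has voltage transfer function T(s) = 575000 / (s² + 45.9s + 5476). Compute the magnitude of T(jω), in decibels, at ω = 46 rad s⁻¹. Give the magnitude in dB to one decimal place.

|(j46)² + 45.9(j46) + 5476| = |3360 + j2111.4| = 3968
|T(j46)| = 575000 / 3968 = 144.9
20 log₁₀(144.9) = 43.22 dB

43.2 dB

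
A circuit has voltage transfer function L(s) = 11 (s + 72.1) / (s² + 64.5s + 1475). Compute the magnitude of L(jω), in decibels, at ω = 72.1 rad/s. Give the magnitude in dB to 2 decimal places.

-14.50 dB

|j72.1 + 72.1| = √(72.1² + 72.1²) = 102
|(j72.1)² + 64.5(j72.1) + 1475| = |-3723.4 + j4650.4| = 5957
|L(j72.1)| = 11 × 102 / 5957 = 0.18827
20 log₁₀(0.18827) = -14.504 dB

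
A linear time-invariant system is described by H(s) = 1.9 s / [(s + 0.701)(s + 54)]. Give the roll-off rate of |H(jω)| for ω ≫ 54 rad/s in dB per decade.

-20 dB/decade

With 1 zero and 2 poles, the high-frequency asymptotic slope is 20 × (1 − 2) = -20 dB/decade.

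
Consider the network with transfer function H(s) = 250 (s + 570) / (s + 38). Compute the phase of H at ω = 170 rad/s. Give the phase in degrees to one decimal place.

∠(j170 + 570) = arctan(170/570) = 16.61°
∠(j170 + 38) = arctan(170/38) = 77.40°
∠H(j170) = 16.61° − 77.40° = -60.79°

-60.8 deg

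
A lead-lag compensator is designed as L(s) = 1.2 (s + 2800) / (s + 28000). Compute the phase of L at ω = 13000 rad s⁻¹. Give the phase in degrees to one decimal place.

52.9°

∠(j13000 + 2800) = arctan(13000/2800) = 77.85°
∠(j13000 + 28000) = arctan(13000/28000) = 24.90°
∠L(j13000) = 77.85° − 24.90° = 52.94°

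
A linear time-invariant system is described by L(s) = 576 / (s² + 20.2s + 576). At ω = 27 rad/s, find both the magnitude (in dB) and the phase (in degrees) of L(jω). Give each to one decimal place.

|(j27)² + 20.2(j27) + 576| = |-153 + j545.4| = 566.5
|L(j27)| = 576 / 566.5 = 1.0169
20 log₁₀(1.0169) = 0.15 dB
∠[(j27)² + 20.2(j27) + 576] = ∠[-153 + j545.4] = 105.67°
∠L(j27) = −105.67° = -105.67°

|L| = 0.1 dB, ∠L = -105.7 deg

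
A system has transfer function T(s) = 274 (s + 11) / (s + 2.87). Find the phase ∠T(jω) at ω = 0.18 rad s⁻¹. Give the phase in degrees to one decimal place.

∠(j0.18 + 11) = arctan(0.18/11) = 0.94°
∠(j0.18 + 2.87) = arctan(0.18/2.87) = 3.59°
∠T(j0.18) = 0.94° − 3.59° = -2.65°

-2.7°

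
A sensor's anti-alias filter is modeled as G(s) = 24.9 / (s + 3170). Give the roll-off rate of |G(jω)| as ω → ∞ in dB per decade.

-20 dB/decade

With 0 zeros and 1 pole, the high-frequency asymptotic slope is 20 × (0 − 1) = -20 dB/decade.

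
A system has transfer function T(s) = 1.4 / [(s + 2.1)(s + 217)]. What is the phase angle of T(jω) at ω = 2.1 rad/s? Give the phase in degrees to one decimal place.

∠(j2.1 + 2.1) = arctan(2.1/2.1) = 45.00°
∠(j2.1 + 217) = arctan(2.1/217) = 0.55°
∠T(j2.1) = − (45.00° + 0.55°) = -45.55°

-45.6°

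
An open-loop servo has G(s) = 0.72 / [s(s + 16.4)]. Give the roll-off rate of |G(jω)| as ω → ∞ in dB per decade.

With 0 zeros and 2 poles, the high-frequency asymptotic slope is 20 × (0 − 2) = -40 dB/decade.

-40 dB/decade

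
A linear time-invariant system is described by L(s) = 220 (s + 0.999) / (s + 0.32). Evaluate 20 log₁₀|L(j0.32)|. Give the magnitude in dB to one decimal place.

|j0.32 + 0.999| = √(0.32² + 0.999²) = 1.049
|j0.32 + 0.32| = √(0.32² + 0.32²) = 0.4525
|L(j0.32)| = 220 × 1.049 / 0.4525 = 509.96
20 log₁₀(509.96) = 54.15 dB

54.2 dB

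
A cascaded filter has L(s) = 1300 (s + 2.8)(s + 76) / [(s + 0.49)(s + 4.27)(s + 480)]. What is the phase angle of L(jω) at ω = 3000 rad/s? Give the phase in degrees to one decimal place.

∠(j3000 + 2.8) = arctan(3000/2.8) = 89.95°
∠(j3000 + 76) = arctan(3000/76) = 88.55°
∠(j3000 + 0.49) = arctan(3000/0.49) = 89.99°
∠(j3000 + 4.27) = arctan(3000/4.27) = 89.92°
∠(j3000 + 480) = arctan(3000/480) = 80.91°
∠L(j3000) = 89.95° + 88.55° − (89.99° + 89.92° + 80.91°) = -82.32°

-82.3 deg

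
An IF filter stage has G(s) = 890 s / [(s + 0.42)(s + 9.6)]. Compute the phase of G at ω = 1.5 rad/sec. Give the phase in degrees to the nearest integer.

∠(j1.5) = 90.00°
∠(j1.5 + 0.42) = arctan(1.5/0.42) = 74.36°
∠(j1.5 + 9.6) = arctan(1.5/9.6) = 8.88°
∠G(j1.5) = 90.00° − (74.36° + 8.88°) = 6.76°

7°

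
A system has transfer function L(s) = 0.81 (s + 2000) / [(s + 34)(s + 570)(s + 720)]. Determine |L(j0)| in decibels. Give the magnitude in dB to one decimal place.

-78.7 dB

L(0) = 0.81 × 2000 / (34 × 570 × 720) = 0.0001161
20 log₁₀(0.0001161) = -78.70 dB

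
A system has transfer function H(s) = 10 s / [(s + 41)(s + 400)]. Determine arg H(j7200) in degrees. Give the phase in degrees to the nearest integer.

∠(j7200) = 90.00°
∠(j7200 + 41) = arctan(7200/41) = 89.67°
∠(j7200 + 400) = arctan(7200/400) = 86.82°
∠H(j7200) = 90.00° − (89.67° + 86.82°) = -86.49°

-86°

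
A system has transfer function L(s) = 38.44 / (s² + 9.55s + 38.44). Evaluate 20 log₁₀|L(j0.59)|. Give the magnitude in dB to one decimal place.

|(j0.59)² + 9.55(j0.59) + 38.44| = |38.092 + j5.6345| = 38.51
|L(j0.59)| = 38.44 / 38.51 = 0.99828
20 log₁₀(0.99828) = -0.01 dB

-0.0 dB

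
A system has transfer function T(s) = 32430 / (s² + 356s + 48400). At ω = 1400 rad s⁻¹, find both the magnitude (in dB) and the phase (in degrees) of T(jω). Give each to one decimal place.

|T| = -35.7 dB, ∠T = -165.4°

|(j1400)² + 356(j1400) + 48400| = |-1.9116e+06 + j4.984e+05| = 1.976e+06
|T(j1400)| = 32430 / 1.976e+06 = 0.016416
20 log₁₀(0.016416) = -35.69 dB
∠[(j1400)² + 356(j1400) + 48400] = ∠[-1.9116e+06 + j4.984e+05] = 165.39°
∠T(j1400) = −165.39° = -165.39°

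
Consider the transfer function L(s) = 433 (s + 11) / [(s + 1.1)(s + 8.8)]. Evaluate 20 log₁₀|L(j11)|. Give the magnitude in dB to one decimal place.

|j11 + 11| = √(11² + 11²) = 15.56
|j11 + 1.1| = √(11² + 1.1²) = 11.05
|j11 + 8.8| = √(11² + 8.8²) = 14.09
|L(j11)| = 433 × 15.56 / (11.05 × 14.09) = 43.254
20 log₁₀(43.254) = 32.72 dB

32.7 dB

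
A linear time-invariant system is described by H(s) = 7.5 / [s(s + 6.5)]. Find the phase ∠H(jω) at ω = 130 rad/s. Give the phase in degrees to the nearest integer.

-177°

∠(j130 + 6.5) = arctan(130/6.5) = 87.14°
∠(j130) = 90.00°
∠H(j130) = − (87.14° + 90.00°) = -177.14°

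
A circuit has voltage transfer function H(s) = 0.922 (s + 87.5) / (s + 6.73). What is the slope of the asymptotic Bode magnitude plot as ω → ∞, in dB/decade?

With 1 zero and 1 pole, the high-frequency asymptotic slope is 20 × (1 − 1) = 0 dB/decade.

0 dB/decade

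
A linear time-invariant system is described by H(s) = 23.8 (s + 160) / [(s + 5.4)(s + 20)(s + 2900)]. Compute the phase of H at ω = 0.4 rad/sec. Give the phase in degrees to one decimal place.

-5.2°

∠(j0.4 + 160) = arctan(0.4/160) = 0.14°
∠(j0.4 + 5.4) = arctan(0.4/5.4) = 4.24°
∠(j0.4 + 20) = arctan(0.4/20) = 1.15°
∠(j0.4 + 2900) = arctan(0.4/2900) = 0.01°
∠H(j0.4) = 0.14° − (4.24° + 1.15° + 0.01°) = -5.25°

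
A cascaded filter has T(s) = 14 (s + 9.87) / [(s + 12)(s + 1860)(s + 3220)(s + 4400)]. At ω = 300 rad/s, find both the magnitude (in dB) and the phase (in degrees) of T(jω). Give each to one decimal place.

|T| = -185.7 dB, ∠T = -18.0°

|j300 + 9.87| = √(300² + 9.87²) = 300.2
|j300 + 12| = √(300² + 12²) = 300.2
|j300 + 1860| = √(300² + 1860²) = 1884
|j300 + 3220| = √(300² + 3220²) = 3234
|j300 + 4400| = √(300² + 4400²) = 4410
|T(j300)| = 14 × 300.2 / (300.2 × 1884 × 3234 × 4410) = 5.2088e-10
20 log₁₀(5.2088e-10) = -185.67 dB
∠(j300 + 9.87) = arctan(300/9.87) = 88.12°
∠(j300 + 12) = arctan(300/12) = 87.71°
∠(j300 + 1860) = arctan(300/1860) = 9.16°
∠(j300 + 3220) = arctan(300/3220) = 5.32°
∠(j300 + 4400) = arctan(300/4400) = 3.90°
∠T(j300) = 88.12° − (87.71° + 9.16° + 5.32° + 3.90°) = -17.98°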